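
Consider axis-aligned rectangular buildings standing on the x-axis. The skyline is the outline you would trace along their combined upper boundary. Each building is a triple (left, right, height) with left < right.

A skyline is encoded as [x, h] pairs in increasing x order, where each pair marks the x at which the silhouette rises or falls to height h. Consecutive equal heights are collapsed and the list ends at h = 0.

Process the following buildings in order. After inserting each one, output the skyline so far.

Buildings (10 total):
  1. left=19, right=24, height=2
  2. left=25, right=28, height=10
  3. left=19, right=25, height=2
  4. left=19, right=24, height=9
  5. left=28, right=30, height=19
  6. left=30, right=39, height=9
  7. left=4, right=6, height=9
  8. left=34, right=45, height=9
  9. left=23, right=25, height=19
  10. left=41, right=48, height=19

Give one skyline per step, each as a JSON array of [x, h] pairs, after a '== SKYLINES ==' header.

== SKYLINES ==
[[19,2],[24,0]]
[[19,2],[24,0],[25,10],[28,0]]
[[19,2],[25,10],[28,0]]
[[19,9],[24,2],[25,10],[28,0]]
[[19,9],[24,2],[25,10],[28,19],[30,0]]
[[19,9],[24,2],[25,10],[28,19],[30,9],[39,0]]
[[4,9],[6,0],[19,9],[24,2],[25,10],[28,19],[30,9],[39,0]]
[[4,9],[6,0],[19,9],[24,2],[25,10],[28,19],[30,9],[45,0]]
[[4,9],[6,0],[19,9],[23,19],[25,10],[28,19],[30,9],[45,0]]
[[4,9],[6,0],[19,9],[23,19],[25,10],[28,19],[30,9],[41,19],[48,0]]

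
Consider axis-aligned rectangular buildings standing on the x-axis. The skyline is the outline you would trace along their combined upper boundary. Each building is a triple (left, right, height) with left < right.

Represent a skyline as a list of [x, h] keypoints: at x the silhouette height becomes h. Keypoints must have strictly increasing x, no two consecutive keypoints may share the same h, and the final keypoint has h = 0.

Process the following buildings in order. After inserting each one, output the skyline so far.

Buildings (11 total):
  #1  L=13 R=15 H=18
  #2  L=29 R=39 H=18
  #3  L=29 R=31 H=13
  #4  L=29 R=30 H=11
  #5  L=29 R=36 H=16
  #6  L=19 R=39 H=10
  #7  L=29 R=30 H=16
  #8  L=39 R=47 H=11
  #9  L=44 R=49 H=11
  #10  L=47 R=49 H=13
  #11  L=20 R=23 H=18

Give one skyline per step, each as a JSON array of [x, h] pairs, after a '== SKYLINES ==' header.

== SKYLINES ==
[[13,18],[15,0]]
[[13,18],[15,0],[29,18],[39,0]]
[[13,18],[15,0],[29,18],[39,0]]
[[13,18],[15,0],[29,18],[39,0]]
[[13,18],[15,0],[29,18],[39,0]]
[[13,18],[15,0],[19,10],[29,18],[39,0]]
[[13,18],[15,0],[19,10],[29,18],[39,0]]
[[13,18],[15,0],[19,10],[29,18],[39,11],[47,0]]
[[13,18],[15,0],[19,10],[29,18],[39,11],[49,0]]
[[13,18],[15,0],[19,10],[29,18],[39,11],[47,13],[49,0]]
[[13,18],[15,0],[19,10],[20,18],[23,10],[29,18],[39,11],[47,13],[49,0]]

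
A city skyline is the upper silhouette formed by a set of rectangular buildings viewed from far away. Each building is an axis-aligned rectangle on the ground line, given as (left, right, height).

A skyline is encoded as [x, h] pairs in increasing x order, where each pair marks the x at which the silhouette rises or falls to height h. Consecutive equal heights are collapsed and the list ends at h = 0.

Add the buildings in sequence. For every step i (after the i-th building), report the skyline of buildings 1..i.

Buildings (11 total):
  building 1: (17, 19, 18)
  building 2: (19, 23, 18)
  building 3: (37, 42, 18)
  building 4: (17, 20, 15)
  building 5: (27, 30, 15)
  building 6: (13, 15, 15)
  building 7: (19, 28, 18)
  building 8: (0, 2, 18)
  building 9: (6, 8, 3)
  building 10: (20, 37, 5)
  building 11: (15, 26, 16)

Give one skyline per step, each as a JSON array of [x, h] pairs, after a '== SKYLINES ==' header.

== SKYLINES ==
[[17,18],[19,0]]
[[17,18],[23,0]]
[[17,18],[23,0],[37,18],[42,0]]
[[17,18],[23,0],[37,18],[42,0]]
[[17,18],[23,0],[27,15],[30,0],[37,18],[42,0]]
[[13,15],[15,0],[17,18],[23,0],[27,15],[30,0],[37,18],[42,0]]
[[13,15],[15,0],[17,18],[28,15],[30,0],[37,18],[42,0]]
[[0,18],[2,0],[13,15],[15,0],[17,18],[28,15],[30,0],[37,18],[42,0]]
[[0,18],[2,0],[6,3],[8,0],[13,15],[15,0],[17,18],[28,15],[30,0],[37,18],[42,0]]
[[0,18],[2,0],[6,3],[8,0],[13,15],[15,0],[17,18],[28,15],[30,5],[37,18],[42,0]]
[[0,18],[2,0],[6,3],[8,0],[13,15],[15,16],[17,18],[28,15],[30,5],[37,18],[42,0]]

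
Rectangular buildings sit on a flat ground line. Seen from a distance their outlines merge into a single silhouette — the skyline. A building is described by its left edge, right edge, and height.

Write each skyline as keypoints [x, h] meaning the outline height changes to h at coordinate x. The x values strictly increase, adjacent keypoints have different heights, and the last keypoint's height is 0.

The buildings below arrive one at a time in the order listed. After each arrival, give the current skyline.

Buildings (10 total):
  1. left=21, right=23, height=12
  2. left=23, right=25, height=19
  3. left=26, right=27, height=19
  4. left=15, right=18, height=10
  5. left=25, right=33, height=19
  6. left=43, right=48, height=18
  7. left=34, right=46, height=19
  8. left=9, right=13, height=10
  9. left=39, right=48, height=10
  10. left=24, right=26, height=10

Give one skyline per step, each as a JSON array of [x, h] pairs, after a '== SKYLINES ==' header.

== SKYLINES ==
[[21,12],[23,0]]
[[21,12],[23,19],[25,0]]
[[21,12],[23,19],[25,0],[26,19],[27,0]]
[[15,10],[18,0],[21,12],[23,19],[25,0],[26,19],[27,0]]
[[15,10],[18,0],[21,12],[23,19],[33,0]]
[[15,10],[18,0],[21,12],[23,19],[33,0],[43,18],[48,0]]
[[15,10],[18,0],[21,12],[23,19],[33,0],[34,19],[46,18],[48,0]]
[[9,10],[13,0],[15,10],[18,0],[21,12],[23,19],[33,0],[34,19],[46,18],[48,0]]
[[9,10],[13,0],[15,10],[18,0],[21,12],[23,19],[33,0],[34,19],[46,18],[48,0]]
[[9,10],[13,0],[15,10],[18,0],[21,12],[23,19],[33,0],[34,19],[46,18],[48,0]]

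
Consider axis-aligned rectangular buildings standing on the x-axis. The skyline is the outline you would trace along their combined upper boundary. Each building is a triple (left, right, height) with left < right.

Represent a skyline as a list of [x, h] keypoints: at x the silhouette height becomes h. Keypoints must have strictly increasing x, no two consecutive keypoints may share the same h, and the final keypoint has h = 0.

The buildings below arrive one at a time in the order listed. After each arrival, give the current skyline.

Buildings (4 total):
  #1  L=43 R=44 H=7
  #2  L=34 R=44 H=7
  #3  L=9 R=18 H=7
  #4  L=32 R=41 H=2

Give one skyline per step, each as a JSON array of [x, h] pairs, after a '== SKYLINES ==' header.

== SKYLINES ==
[[43,7],[44,0]]
[[34,7],[44,0]]
[[9,7],[18,0],[34,7],[44,0]]
[[9,7],[18,0],[32,2],[34,7],[44,0]]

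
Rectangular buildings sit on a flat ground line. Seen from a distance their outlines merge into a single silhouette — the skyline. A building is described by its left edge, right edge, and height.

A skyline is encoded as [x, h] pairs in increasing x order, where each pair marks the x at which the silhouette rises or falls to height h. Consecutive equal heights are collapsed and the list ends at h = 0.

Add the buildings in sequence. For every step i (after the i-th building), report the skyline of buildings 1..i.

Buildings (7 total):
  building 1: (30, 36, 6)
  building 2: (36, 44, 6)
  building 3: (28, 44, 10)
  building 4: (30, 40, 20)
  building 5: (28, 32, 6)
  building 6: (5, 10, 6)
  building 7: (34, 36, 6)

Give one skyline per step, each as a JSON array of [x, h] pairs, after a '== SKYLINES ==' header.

== SKYLINES ==
[[30,6],[36,0]]
[[30,6],[44,0]]
[[28,10],[44,0]]
[[28,10],[30,20],[40,10],[44,0]]
[[28,10],[30,20],[40,10],[44,0]]
[[5,6],[10,0],[28,10],[30,20],[40,10],[44,0]]
[[5,6],[10,0],[28,10],[30,20],[40,10],[44,0]]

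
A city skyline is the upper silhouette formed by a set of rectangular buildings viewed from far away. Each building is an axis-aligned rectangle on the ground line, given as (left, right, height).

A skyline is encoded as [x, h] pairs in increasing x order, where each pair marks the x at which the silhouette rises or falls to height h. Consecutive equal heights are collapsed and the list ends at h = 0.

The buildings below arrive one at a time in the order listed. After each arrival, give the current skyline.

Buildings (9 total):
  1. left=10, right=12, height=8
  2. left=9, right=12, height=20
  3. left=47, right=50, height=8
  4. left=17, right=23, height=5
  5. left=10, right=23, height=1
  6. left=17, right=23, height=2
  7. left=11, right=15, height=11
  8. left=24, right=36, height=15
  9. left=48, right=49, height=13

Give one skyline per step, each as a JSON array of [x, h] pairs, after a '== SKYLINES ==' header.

== SKYLINES ==
[[10,8],[12,0]]
[[9,20],[12,0]]
[[9,20],[12,0],[47,8],[50,0]]
[[9,20],[12,0],[17,5],[23,0],[47,8],[50,0]]
[[9,20],[12,1],[17,5],[23,0],[47,8],[50,0]]
[[9,20],[12,1],[17,5],[23,0],[47,8],[50,0]]
[[9,20],[12,11],[15,1],[17,5],[23,0],[47,8],[50,0]]
[[9,20],[12,11],[15,1],[17,5],[23,0],[24,15],[36,0],[47,8],[50,0]]
[[9,20],[12,11],[15,1],[17,5],[23,0],[24,15],[36,0],[47,8],[48,13],[49,8],[50,0]]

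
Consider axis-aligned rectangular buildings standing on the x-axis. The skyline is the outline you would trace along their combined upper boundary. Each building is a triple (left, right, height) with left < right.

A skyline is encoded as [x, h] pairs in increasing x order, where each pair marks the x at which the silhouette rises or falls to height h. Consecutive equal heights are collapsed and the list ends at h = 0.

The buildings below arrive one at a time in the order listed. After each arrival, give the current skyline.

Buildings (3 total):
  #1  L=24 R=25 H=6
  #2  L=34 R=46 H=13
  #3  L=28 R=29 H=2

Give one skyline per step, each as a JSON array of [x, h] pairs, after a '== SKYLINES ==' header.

== SKYLINES ==
[[24,6],[25,0]]
[[24,6],[25,0],[34,13],[46,0]]
[[24,6],[25,0],[28,2],[29,0],[34,13],[46,0]]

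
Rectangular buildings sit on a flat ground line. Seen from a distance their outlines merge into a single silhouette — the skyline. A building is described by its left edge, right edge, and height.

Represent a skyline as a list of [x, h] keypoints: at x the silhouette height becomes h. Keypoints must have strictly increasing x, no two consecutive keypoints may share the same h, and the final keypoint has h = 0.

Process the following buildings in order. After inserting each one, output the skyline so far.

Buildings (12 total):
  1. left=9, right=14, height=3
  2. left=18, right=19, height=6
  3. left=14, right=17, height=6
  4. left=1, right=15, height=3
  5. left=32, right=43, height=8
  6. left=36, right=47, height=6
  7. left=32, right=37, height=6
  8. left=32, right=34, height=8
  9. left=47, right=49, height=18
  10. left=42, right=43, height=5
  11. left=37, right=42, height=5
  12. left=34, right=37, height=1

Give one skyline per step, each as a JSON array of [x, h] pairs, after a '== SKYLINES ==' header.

== SKYLINES ==
[[9,3],[14,0]]
[[9,3],[14,0],[18,6],[19,0]]
[[9,3],[14,6],[17,0],[18,6],[19,0]]
[[1,3],[14,6],[17,0],[18,6],[19,0]]
[[1,3],[14,6],[17,0],[18,6],[19,0],[32,8],[43,0]]
[[1,3],[14,6],[17,0],[18,6],[19,0],[32,8],[43,6],[47,0]]
[[1,3],[14,6],[17,0],[18,6],[19,0],[32,8],[43,6],[47,0]]
[[1,3],[14,6],[17,0],[18,6],[19,0],[32,8],[43,6],[47,0]]
[[1,3],[14,6],[17,0],[18,6],[19,0],[32,8],[43,6],[47,18],[49,0]]
[[1,3],[14,6],[17,0],[18,6],[19,0],[32,8],[43,6],[47,18],[49,0]]
[[1,3],[14,6],[17,0],[18,6],[19,0],[32,8],[43,6],[47,18],[49,0]]
[[1,3],[14,6],[17,0],[18,6],[19,0],[32,8],[43,6],[47,18],[49,0]]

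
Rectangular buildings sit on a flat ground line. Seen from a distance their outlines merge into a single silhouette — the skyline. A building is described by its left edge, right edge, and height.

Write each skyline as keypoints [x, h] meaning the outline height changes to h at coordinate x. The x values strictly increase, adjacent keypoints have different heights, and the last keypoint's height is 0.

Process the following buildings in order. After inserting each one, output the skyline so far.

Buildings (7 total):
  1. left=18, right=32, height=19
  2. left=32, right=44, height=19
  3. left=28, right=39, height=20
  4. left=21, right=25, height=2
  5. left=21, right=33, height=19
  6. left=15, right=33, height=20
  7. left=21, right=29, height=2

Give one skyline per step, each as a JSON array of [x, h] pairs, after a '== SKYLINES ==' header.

== SKYLINES ==
[[18,19],[32,0]]
[[18,19],[44,0]]
[[18,19],[28,20],[39,19],[44,0]]
[[18,19],[28,20],[39,19],[44,0]]
[[18,19],[28,20],[39,19],[44,0]]
[[15,20],[39,19],[44,0]]
[[15,20],[39,19],[44,0]]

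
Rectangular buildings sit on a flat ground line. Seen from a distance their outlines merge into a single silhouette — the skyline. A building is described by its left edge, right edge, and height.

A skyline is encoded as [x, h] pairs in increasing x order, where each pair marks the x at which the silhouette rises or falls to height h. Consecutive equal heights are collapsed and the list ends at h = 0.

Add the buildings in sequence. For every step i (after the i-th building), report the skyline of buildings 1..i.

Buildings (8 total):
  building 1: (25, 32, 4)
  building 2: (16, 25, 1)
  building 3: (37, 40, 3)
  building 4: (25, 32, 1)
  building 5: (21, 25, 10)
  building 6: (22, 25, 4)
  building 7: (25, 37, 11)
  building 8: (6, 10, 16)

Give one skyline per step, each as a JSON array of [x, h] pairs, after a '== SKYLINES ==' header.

== SKYLINES ==
[[25,4],[32,0]]
[[16,1],[25,4],[32,0]]
[[16,1],[25,4],[32,0],[37,3],[40,0]]
[[16,1],[25,4],[32,0],[37,3],[40,0]]
[[16,1],[21,10],[25,4],[32,0],[37,3],[40,0]]
[[16,1],[21,10],[25,4],[32,0],[37,3],[40,0]]
[[16,1],[21,10],[25,11],[37,3],[40,0]]
[[6,16],[10,0],[16,1],[21,10],[25,11],[37,3],[40,0]]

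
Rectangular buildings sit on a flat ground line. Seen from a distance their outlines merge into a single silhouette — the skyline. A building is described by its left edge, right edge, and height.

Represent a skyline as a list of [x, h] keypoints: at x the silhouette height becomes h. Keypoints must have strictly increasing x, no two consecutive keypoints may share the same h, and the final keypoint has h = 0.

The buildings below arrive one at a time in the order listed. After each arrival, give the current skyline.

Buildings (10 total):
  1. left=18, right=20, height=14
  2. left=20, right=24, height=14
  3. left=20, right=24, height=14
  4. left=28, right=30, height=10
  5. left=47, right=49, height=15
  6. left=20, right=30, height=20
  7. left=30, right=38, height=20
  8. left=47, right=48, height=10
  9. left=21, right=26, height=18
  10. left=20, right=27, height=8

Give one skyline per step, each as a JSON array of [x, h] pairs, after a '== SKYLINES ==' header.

== SKYLINES ==
[[18,14],[20,0]]
[[18,14],[24,0]]
[[18,14],[24,0]]
[[18,14],[24,0],[28,10],[30,0]]
[[18,14],[24,0],[28,10],[30,0],[47,15],[49,0]]
[[18,14],[20,20],[30,0],[47,15],[49,0]]
[[18,14],[20,20],[38,0],[47,15],[49,0]]
[[18,14],[20,20],[38,0],[47,15],[49,0]]
[[18,14],[20,20],[38,0],[47,15],[49,0]]
[[18,14],[20,20],[38,0],[47,15],[49,0]]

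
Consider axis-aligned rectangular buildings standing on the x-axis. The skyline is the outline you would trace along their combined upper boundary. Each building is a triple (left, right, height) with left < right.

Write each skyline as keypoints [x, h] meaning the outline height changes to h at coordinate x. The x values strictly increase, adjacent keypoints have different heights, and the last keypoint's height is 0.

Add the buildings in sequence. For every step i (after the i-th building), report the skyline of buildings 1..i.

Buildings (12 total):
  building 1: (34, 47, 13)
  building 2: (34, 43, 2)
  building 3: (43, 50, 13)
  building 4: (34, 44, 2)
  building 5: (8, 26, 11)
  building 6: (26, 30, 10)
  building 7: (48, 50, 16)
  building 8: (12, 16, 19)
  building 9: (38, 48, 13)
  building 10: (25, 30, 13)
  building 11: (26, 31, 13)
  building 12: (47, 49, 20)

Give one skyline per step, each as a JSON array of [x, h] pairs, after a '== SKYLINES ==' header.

== SKYLINES ==
[[34,13],[47,0]]
[[34,13],[47,0]]
[[34,13],[50,0]]
[[34,13],[50,0]]
[[8,11],[26,0],[34,13],[50,0]]
[[8,11],[26,10],[30,0],[34,13],[50,0]]
[[8,11],[26,10],[30,0],[34,13],[48,16],[50,0]]
[[8,11],[12,19],[16,11],[26,10],[30,0],[34,13],[48,16],[50,0]]
[[8,11],[12,19],[16,11],[26,10],[30,0],[34,13],[48,16],[50,0]]
[[8,11],[12,19],[16,11],[25,13],[30,0],[34,13],[48,16],[50,0]]
[[8,11],[12,19],[16,11],[25,13],[31,0],[34,13],[48,16],[50,0]]
[[8,11],[12,19],[16,11],[25,13],[31,0],[34,13],[47,20],[49,16],[50,0]]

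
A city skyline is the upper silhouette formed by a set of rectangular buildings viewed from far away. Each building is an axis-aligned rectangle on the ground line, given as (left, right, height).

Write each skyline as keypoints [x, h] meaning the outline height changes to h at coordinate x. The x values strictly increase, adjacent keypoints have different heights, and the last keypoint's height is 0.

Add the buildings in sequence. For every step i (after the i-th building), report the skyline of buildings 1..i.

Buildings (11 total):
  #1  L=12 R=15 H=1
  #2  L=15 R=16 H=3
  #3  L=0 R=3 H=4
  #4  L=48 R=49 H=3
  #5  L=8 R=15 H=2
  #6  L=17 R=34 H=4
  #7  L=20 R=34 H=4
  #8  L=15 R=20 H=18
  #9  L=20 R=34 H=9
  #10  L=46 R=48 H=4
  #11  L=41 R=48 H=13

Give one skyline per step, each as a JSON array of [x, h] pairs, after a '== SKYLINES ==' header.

== SKYLINES ==
[[12,1],[15,0]]
[[12,1],[15,3],[16,0]]
[[0,4],[3,0],[12,1],[15,3],[16,0]]
[[0,4],[3,0],[12,1],[15,3],[16,0],[48,3],[49,0]]
[[0,4],[3,0],[8,2],[15,3],[16,0],[48,3],[49,0]]
[[0,4],[3,0],[8,2],[15,3],[16,0],[17,4],[34,0],[48,3],[49,0]]
[[0,4],[3,0],[8,2],[15,3],[16,0],[17,4],[34,0],[48,3],[49,0]]
[[0,4],[3,0],[8,2],[15,18],[20,4],[34,0],[48,3],[49,0]]
[[0,4],[3,0],[8,2],[15,18],[20,9],[34,0],[48,3],[49,0]]
[[0,4],[3,0],[8,2],[15,18],[20,9],[34,0],[46,4],[48,3],[49,0]]
[[0,4],[3,0],[8,2],[15,18],[20,9],[34,0],[41,13],[48,3],[49,0]]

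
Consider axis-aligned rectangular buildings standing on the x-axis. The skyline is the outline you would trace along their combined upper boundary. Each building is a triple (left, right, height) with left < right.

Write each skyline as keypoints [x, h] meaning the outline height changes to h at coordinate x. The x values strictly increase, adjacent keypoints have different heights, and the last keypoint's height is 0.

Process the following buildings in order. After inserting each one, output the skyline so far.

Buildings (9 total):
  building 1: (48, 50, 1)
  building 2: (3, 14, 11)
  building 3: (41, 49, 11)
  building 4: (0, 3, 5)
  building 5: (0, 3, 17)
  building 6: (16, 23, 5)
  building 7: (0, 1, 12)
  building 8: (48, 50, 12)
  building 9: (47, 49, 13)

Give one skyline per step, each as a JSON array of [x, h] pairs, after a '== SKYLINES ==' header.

== SKYLINES ==
[[48,1],[50,0]]
[[3,11],[14,0],[48,1],[50,0]]
[[3,11],[14,0],[41,11],[49,1],[50,0]]
[[0,5],[3,11],[14,0],[41,11],[49,1],[50,0]]
[[0,17],[3,11],[14,0],[41,11],[49,1],[50,0]]
[[0,17],[3,11],[14,0],[16,5],[23,0],[41,11],[49,1],[50,0]]
[[0,17],[3,11],[14,0],[16,5],[23,0],[41,11],[49,1],[50,0]]
[[0,17],[3,11],[14,0],[16,5],[23,0],[41,11],[48,12],[50,0]]
[[0,17],[3,11],[14,0],[16,5],[23,0],[41,11],[47,13],[49,12],[50,0]]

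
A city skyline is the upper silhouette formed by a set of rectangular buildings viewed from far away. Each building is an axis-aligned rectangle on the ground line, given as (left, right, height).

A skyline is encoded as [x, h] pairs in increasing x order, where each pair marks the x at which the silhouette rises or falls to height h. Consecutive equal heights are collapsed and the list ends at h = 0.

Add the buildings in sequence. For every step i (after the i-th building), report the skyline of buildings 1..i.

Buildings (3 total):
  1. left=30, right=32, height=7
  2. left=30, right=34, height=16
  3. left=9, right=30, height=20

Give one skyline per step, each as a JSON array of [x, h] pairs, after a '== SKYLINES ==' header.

== SKYLINES ==
[[30,7],[32,0]]
[[30,16],[34,0]]
[[9,20],[30,16],[34,0]]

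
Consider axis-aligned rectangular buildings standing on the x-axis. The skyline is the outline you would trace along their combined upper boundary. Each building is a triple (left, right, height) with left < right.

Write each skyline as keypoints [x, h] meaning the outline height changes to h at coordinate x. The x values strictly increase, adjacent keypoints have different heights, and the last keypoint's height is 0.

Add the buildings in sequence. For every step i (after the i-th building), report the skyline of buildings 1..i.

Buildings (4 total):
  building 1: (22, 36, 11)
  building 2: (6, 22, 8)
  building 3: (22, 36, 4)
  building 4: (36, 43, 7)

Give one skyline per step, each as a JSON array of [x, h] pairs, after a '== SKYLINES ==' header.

== SKYLINES ==
[[22,11],[36,0]]
[[6,8],[22,11],[36,0]]
[[6,8],[22,11],[36,0]]
[[6,8],[22,11],[36,7],[43,0]]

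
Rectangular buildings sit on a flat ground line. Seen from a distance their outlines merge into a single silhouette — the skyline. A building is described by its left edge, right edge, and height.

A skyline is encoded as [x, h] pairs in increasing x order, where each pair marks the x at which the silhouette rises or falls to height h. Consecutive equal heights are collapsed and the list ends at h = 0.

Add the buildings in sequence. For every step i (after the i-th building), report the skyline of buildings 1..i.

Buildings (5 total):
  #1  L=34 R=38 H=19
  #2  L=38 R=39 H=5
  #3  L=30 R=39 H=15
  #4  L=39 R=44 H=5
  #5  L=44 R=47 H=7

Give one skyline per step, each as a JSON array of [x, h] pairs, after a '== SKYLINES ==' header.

== SKYLINES ==
[[34,19],[38,0]]
[[34,19],[38,5],[39,0]]
[[30,15],[34,19],[38,15],[39,0]]
[[30,15],[34,19],[38,15],[39,5],[44,0]]
[[30,15],[34,19],[38,15],[39,5],[44,7],[47,0]]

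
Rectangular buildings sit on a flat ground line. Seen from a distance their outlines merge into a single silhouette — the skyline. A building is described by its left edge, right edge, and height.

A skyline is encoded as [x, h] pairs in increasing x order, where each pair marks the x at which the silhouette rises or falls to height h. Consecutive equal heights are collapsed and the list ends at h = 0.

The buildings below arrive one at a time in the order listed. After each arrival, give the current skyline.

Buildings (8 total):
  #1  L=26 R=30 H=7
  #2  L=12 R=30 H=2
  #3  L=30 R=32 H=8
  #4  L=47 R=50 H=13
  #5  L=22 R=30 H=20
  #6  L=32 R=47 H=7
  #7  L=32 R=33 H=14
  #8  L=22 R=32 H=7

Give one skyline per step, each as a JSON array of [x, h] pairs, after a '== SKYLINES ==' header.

== SKYLINES ==
[[26,7],[30,0]]
[[12,2],[26,7],[30,0]]
[[12,2],[26,7],[30,8],[32,0]]
[[12,2],[26,7],[30,8],[32,0],[47,13],[50,0]]
[[12,2],[22,20],[30,8],[32,0],[47,13],[50,0]]
[[12,2],[22,20],[30,8],[32,7],[47,13],[50,0]]
[[12,2],[22,20],[30,8],[32,14],[33,7],[47,13],[50,0]]
[[12,2],[22,20],[30,8],[32,14],[33,7],[47,13],[50,0]]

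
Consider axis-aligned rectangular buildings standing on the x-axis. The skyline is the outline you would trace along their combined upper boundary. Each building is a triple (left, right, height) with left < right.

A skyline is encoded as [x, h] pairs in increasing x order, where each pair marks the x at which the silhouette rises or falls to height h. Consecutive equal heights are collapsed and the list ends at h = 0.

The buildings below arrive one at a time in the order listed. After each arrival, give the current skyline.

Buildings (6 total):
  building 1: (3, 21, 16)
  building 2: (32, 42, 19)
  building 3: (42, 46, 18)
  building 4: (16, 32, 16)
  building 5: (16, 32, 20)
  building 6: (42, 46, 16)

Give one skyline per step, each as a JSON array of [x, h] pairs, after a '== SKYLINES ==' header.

== SKYLINES ==
[[3,16],[21,0]]
[[3,16],[21,0],[32,19],[42,0]]
[[3,16],[21,0],[32,19],[42,18],[46,0]]
[[3,16],[32,19],[42,18],[46,0]]
[[3,16],[16,20],[32,19],[42,18],[46,0]]
[[3,16],[16,20],[32,19],[42,18],[46,0]]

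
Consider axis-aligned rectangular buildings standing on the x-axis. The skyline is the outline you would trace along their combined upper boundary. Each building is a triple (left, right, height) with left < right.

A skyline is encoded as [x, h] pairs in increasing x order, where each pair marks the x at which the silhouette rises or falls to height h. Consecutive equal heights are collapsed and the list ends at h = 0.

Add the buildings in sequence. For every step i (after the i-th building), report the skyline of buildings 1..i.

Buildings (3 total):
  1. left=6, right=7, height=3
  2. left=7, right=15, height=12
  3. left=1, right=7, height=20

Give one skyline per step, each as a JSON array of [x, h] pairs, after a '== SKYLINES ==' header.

== SKYLINES ==
[[6,3],[7,0]]
[[6,3],[7,12],[15,0]]
[[1,20],[7,12],[15,0]]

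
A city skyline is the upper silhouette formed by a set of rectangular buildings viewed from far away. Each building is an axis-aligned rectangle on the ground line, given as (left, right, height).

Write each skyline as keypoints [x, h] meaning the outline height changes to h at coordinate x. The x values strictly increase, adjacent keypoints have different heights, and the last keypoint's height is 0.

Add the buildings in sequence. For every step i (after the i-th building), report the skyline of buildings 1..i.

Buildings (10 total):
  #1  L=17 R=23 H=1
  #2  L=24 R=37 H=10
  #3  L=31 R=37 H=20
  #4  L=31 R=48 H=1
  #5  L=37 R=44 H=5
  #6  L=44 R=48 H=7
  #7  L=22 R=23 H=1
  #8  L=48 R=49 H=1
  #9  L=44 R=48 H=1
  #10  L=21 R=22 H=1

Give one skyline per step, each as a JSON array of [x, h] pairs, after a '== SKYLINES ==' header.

== SKYLINES ==
[[17,1],[23,0]]
[[17,1],[23,0],[24,10],[37,0]]
[[17,1],[23,0],[24,10],[31,20],[37,0]]
[[17,1],[23,0],[24,10],[31,20],[37,1],[48,0]]
[[17,1],[23,0],[24,10],[31,20],[37,5],[44,1],[48,0]]
[[17,1],[23,0],[24,10],[31,20],[37,5],[44,7],[48,0]]
[[17,1],[23,0],[24,10],[31,20],[37,5],[44,7],[48,0]]
[[17,1],[23,0],[24,10],[31,20],[37,5],[44,7],[48,1],[49,0]]
[[17,1],[23,0],[24,10],[31,20],[37,5],[44,7],[48,1],[49,0]]
[[17,1],[23,0],[24,10],[31,20],[37,5],[44,7],[48,1],[49,0]]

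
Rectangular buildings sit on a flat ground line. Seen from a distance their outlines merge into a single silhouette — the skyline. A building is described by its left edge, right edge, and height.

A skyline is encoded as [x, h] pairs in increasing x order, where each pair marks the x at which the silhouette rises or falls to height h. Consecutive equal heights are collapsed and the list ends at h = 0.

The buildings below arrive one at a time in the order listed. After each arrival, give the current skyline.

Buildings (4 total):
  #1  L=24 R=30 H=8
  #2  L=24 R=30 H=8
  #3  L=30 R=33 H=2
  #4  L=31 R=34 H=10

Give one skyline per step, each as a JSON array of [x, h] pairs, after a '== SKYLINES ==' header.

== SKYLINES ==
[[24,8],[30,0]]
[[24,8],[30,0]]
[[24,8],[30,2],[33,0]]
[[24,8],[30,2],[31,10],[34,0]]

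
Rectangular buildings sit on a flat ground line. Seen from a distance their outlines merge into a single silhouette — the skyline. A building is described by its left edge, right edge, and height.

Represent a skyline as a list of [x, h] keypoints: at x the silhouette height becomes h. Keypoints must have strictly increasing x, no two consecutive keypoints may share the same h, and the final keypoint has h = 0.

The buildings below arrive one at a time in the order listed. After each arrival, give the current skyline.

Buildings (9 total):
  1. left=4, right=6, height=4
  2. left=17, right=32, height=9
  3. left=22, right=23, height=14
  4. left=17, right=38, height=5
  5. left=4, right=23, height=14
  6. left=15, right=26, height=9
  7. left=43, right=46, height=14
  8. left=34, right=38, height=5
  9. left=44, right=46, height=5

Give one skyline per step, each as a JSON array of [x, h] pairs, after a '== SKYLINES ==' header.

== SKYLINES ==
[[4,4],[6,0]]
[[4,4],[6,0],[17,9],[32,0]]
[[4,4],[6,0],[17,9],[22,14],[23,9],[32,0]]
[[4,4],[6,0],[17,9],[22,14],[23,9],[32,5],[38,0]]
[[4,14],[23,9],[32,5],[38,0]]
[[4,14],[23,9],[32,5],[38,0]]
[[4,14],[23,9],[32,5],[38,0],[43,14],[46,0]]
[[4,14],[23,9],[32,5],[38,0],[43,14],[46,0]]
[[4,14],[23,9],[32,5],[38,0],[43,14],[46,0]]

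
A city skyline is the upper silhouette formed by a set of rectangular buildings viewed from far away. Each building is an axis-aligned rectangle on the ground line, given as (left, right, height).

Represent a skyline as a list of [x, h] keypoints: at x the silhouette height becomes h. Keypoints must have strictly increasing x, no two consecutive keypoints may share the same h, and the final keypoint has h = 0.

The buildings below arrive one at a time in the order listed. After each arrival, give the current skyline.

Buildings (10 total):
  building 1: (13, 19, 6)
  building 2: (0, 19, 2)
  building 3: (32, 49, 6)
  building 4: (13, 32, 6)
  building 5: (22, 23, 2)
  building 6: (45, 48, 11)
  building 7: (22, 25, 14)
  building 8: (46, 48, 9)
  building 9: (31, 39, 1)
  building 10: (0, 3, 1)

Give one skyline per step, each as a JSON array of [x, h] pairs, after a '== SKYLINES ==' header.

== SKYLINES ==
[[13,6],[19,0]]
[[0,2],[13,6],[19,0]]
[[0,2],[13,6],[19,0],[32,6],[49,0]]
[[0,2],[13,6],[49,0]]
[[0,2],[13,6],[49,0]]
[[0,2],[13,6],[45,11],[48,6],[49,0]]
[[0,2],[13,6],[22,14],[25,6],[45,11],[48,6],[49,0]]
[[0,2],[13,6],[22,14],[25,6],[45,11],[48,6],[49,0]]
[[0,2],[13,6],[22,14],[25,6],[45,11],[48,6],[49,0]]
[[0,2],[13,6],[22,14],[25,6],[45,11],[48,6],[49,0]]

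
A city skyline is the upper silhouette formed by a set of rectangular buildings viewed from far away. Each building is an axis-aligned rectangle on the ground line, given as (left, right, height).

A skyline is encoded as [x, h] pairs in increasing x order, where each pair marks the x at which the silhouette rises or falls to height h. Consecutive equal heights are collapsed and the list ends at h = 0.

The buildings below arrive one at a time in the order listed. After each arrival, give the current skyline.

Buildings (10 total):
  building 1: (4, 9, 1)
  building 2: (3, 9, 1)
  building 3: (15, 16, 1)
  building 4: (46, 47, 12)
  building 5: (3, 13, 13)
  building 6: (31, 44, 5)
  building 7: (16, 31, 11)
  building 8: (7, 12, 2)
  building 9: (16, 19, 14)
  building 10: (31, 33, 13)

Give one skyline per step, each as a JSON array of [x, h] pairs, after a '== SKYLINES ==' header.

== SKYLINES ==
[[4,1],[9,0]]
[[3,1],[9,0]]
[[3,1],[9,0],[15,1],[16,0]]
[[3,1],[9,0],[15,1],[16,0],[46,12],[47,0]]
[[3,13],[13,0],[15,1],[16,0],[46,12],[47,0]]
[[3,13],[13,0],[15,1],[16,0],[31,5],[44,0],[46,12],[47,0]]
[[3,13],[13,0],[15,1],[16,11],[31,5],[44,0],[46,12],[47,0]]
[[3,13],[13,0],[15,1],[16,11],[31,5],[44,0],[46,12],[47,0]]
[[3,13],[13,0],[15,1],[16,14],[19,11],[31,5],[44,0],[46,12],[47,0]]
[[3,13],[13,0],[15,1],[16,14],[19,11],[31,13],[33,5],[44,0],[46,12],[47,0]]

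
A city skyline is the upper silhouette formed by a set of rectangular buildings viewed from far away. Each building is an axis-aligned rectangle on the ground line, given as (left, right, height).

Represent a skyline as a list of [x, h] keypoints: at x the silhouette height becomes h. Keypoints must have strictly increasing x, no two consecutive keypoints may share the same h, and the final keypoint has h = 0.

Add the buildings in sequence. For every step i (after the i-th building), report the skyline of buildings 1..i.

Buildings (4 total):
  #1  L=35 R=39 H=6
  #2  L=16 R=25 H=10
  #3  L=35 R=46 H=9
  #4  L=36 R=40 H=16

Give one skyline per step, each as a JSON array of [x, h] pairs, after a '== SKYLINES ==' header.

== SKYLINES ==
[[35,6],[39,0]]
[[16,10],[25,0],[35,6],[39,0]]
[[16,10],[25,0],[35,9],[46,0]]
[[16,10],[25,0],[35,9],[36,16],[40,9],[46,0]]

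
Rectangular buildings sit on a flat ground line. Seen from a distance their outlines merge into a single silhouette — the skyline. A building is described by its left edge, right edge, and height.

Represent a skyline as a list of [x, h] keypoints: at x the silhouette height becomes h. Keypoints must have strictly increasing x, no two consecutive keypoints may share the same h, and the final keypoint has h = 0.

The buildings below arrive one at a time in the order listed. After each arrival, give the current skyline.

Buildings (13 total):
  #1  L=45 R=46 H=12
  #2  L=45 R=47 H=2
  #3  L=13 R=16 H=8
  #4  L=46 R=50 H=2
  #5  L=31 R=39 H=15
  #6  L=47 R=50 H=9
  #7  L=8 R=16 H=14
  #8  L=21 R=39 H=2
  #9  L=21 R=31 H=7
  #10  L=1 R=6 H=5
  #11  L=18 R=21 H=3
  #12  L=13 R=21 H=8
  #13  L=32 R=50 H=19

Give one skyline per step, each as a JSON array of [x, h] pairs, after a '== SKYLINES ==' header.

== SKYLINES ==
[[45,12],[46,0]]
[[45,12],[46,2],[47,0]]
[[13,8],[16,0],[45,12],[46,2],[47,0]]
[[13,8],[16,0],[45,12],[46,2],[50,0]]
[[13,8],[16,0],[31,15],[39,0],[45,12],[46,2],[50,0]]
[[13,8],[16,0],[31,15],[39,0],[45,12],[46,2],[47,9],[50,0]]
[[8,14],[16,0],[31,15],[39,0],[45,12],[46,2],[47,9],[50,0]]
[[8,14],[16,0],[21,2],[31,15],[39,0],[45,12],[46,2],[47,9],[50,0]]
[[8,14],[16,0],[21,7],[31,15],[39,0],[45,12],[46,2],[47,9],[50,0]]
[[1,5],[6,0],[8,14],[16,0],[21,7],[31,15],[39,0],[45,12],[46,2],[47,9],[50,0]]
[[1,5],[6,0],[8,14],[16,0],[18,3],[21,7],[31,15],[39,0],[45,12],[46,2],[47,9],[50,0]]
[[1,5],[6,0],[8,14],[16,8],[21,7],[31,15],[39,0],[45,12],[46,2],[47,9],[50,0]]
[[1,5],[6,0],[8,14],[16,8],[21,7],[31,15],[32,19],[50,0]]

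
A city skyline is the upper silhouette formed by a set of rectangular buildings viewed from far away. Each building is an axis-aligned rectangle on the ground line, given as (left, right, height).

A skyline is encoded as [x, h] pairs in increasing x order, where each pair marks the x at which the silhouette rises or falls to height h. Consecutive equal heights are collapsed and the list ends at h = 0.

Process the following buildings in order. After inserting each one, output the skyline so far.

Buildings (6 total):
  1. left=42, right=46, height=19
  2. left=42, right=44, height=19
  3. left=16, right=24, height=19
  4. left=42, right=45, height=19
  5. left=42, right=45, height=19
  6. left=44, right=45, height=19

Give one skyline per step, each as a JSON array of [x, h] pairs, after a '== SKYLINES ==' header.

== SKYLINES ==
[[42,19],[46,0]]
[[42,19],[46,0]]
[[16,19],[24,0],[42,19],[46,0]]
[[16,19],[24,0],[42,19],[46,0]]
[[16,19],[24,0],[42,19],[46,0]]
[[16,19],[24,0],[42,19],[46,0]]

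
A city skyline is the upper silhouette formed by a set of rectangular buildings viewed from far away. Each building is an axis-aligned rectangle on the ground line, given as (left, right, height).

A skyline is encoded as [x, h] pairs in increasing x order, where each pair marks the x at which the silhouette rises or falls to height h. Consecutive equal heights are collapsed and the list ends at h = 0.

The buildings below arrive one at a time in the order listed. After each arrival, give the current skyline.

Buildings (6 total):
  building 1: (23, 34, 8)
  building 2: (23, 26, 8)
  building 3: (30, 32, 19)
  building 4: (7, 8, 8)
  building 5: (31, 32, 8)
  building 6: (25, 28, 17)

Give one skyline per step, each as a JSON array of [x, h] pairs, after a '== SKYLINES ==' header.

== SKYLINES ==
[[23,8],[34,0]]
[[23,8],[34,0]]
[[23,8],[30,19],[32,8],[34,0]]
[[7,8],[8,0],[23,8],[30,19],[32,8],[34,0]]
[[7,8],[8,0],[23,8],[30,19],[32,8],[34,0]]
[[7,8],[8,0],[23,8],[25,17],[28,8],[30,19],[32,8],[34,0]]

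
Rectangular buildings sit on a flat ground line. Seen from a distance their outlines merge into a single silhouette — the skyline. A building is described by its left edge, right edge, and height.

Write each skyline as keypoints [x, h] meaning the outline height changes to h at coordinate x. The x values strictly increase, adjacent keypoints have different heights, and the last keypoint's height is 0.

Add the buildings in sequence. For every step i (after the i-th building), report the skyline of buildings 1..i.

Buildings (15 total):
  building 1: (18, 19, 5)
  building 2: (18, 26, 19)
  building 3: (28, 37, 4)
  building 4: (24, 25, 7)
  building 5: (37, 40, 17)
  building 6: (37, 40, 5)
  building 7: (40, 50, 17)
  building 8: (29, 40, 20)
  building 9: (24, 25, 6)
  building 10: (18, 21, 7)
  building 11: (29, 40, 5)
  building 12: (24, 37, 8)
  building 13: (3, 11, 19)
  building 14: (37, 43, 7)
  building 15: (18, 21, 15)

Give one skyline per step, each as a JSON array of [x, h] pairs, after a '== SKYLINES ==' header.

== SKYLINES ==
[[18,5],[19,0]]
[[18,19],[26,0]]
[[18,19],[26,0],[28,4],[37,0]]
[[18,19],[26,0],[28,4],[37,0]]
[[18,19],[26,0],[28,4],[37,17],[40,0]]
[[18,19],[26,0],[28,4],[37,17],[40,0]]
[[18,19],[26,0],[28,4],[37,17],[50,0]]
[[18,19],[26,0],[28,4],[29,20],[40,17],[50,0]]
[[18,19],[26,0],[28,4],[29,20],[40,17],[50,0]]
[[18,19],[26,0],[28,4],[29,20],[40,17],[50,0]]
[[18,19],[26,0],[28,4],[29,20],[40,17],[50,0]]
[[18,19],[26,8],[29,20],[40,17],[50,0]]
[[3,19],[11,0],[18,19],[26,8],[29,20],[40,17],[50,0]]
[[3,19],[11,0],[18,19],[26,8],[29,20],[40,17],[50,0]]
[[3,19],[11,0],[18,19],[26,8],[29,20],[40,17],[50,0]]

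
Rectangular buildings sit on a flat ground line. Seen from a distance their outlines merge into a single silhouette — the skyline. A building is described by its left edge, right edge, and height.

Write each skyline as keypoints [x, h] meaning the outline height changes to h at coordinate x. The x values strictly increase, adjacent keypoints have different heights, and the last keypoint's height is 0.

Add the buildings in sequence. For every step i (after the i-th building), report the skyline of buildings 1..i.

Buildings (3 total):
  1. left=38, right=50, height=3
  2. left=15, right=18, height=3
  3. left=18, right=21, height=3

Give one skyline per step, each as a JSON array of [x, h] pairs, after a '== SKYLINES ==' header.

== SKYLINES ==
[[38,3],[50,0]]
[[15,3],[18,0],[38,3],[50,0]]
[[15,3],[21,0],[38,3],[50,0]]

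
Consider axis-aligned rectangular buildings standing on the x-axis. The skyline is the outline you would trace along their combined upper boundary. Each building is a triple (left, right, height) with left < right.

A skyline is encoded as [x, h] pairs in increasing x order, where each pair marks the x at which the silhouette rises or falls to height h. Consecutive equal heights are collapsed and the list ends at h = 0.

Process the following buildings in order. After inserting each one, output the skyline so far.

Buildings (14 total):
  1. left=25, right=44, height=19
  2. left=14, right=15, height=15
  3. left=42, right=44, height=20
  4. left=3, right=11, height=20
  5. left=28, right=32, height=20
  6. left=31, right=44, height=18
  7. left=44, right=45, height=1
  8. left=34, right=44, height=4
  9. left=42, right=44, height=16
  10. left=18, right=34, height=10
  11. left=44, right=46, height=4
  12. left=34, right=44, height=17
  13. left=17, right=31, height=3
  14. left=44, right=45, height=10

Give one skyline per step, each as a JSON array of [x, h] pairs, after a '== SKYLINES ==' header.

== SKYLINES ==
[[25,19],[44,0]]
[[14,15],[15,0],[25,19],[44,0]]
[[14,15],[15,0],[25,19],[42,20],[44,0]]
[[3,20],[11,0],[14,15],[15,0],[25,19],[42,20],[44,0]]
[[3,20],[11,0],[14,15],[15,0],[25,19],[28,20],[32,19],[42,20],[44,0]]
[[3,20],[11,0],[14,15],[15,0],[25,19],[28,20],[32,19],[42,20],[44,0]]
[[3,20],[11,0],[14,15],[15,0],[25,19],[28,20],[32,19],[42,20],[44,1],[45,0]]
[[3,20],[11,0],[14,15],[15,0],[25,19],[28,20],[32,19],[42,20],[44,1],[45,0]]
[[3,20],[11,0],[14,15],[15,0],[25,19],[28,20],[32,19],[42,20],[44,1],[45,0]]
[[3,20],[11,0],[14,15],[15,0],[18,10],[25,19],[28,20],[32,19],[42,20],[44,1],[45,0]]
[[3,20],[11,0],[14,15],[15,0],[18,10],[25,19],[28,20],[32,19],[42,20],[44,4],[46,0]]
[[3,20],[11,0],[14,15],[15,0],[18,10],[25,19],[28,20],[32,19],[42,20],[44,4],[46,0]]
[[3,20],[11,0],[14,15],[15,0],[17,3],[18,10],[25,19],[28,20],[32,19],[42,20],[44,4],[46,0]]
[[3,20],[11,0],[14,15],[15,0],[17,3],[18,10],[25,19],[28,20],[32,19],[42,20],[44,10],[45,4],[46,0]]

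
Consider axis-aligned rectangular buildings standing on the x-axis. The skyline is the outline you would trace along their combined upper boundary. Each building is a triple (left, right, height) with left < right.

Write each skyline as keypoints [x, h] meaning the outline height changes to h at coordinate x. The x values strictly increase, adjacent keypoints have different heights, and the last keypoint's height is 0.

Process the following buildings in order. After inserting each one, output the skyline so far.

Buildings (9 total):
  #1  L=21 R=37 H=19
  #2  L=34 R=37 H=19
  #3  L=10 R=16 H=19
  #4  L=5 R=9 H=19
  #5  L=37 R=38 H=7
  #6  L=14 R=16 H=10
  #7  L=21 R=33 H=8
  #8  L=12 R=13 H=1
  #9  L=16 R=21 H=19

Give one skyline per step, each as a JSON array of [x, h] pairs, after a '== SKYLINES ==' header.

== SKYLINES ==
[[21,19],[37,0]]
[[21,19],[37,0]]
[[10,19],[16,0],[21,19],[37,0]]
[[5,19],[9,0],[10,19],[16,0],[21,19],[37,0]]
[[5,19],[9,0],[10,19],[16,0],[21,19],[37,7],[38,0]]
[[5,19],[9,0],[10,19],[16,0],[21,19],[37,7],[38,0]]
[[5,19],[9,0],[10,19],[16,0],[21,19],[37,7],[38,0]]
[[5,19],[9,0],[10,19],[16,0],[21,19],[37,7],[38,0]]
[[5,19],[9,0],[10,19],[37,7],[38,0]]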